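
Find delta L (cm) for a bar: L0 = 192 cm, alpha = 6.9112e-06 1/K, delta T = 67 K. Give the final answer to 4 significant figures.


dL = L0 * alpha * dT
dL = 192 * 6.9112e-06 * 67
dL = 0.08891 cm


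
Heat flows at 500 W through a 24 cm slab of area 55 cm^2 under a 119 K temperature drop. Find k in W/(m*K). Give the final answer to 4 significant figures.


k = Q*L / (A*dT)
L = 0.24 m, A = 5.5e-03 m^2
k = 500 * 0.24 / (5.5e-03 * 119)
k = 183.3 W/(m*K)


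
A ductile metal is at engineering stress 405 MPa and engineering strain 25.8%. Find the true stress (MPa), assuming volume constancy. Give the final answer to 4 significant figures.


sigma_true = sigma_eng * (1 + epsilon_eng)
sigma_true = 405 * (1 + 0.258)
sigma_true = 509.5 MPa


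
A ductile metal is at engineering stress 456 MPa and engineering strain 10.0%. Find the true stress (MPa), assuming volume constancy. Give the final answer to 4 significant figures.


sigma_true = sigma_eng * (1 + epsilon_eng)
sigma_true = 456 * (1 + 0.1)
sigma_true = 501.6 MPa


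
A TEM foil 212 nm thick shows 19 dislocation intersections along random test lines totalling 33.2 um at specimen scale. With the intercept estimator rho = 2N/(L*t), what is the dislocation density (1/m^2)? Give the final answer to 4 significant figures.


rho = 2N / (L * t)
L = 33.2 um = 3.32e-05 m, t = 212 nm = 2.12e-07 m
rho = 2 * 19 / (3.32e-05 * 2.12e-07)
rho = 5.399e+12 1/m^2


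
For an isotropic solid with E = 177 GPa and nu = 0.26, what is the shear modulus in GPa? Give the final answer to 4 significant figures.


G = E / (2*(1+nu))
G = 177 / (2*(1+0.26))
G = 70.24 GPa


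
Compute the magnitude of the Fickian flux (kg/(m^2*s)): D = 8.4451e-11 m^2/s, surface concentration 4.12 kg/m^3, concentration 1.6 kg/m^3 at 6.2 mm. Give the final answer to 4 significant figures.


J = -D * (dC/dx) = D * (C1 - C2) / dx
J = 8.4451e-11 * (4.12 - 1.6) / 6.2e-03
J = 3.433e-08 kg/(m^2*s)


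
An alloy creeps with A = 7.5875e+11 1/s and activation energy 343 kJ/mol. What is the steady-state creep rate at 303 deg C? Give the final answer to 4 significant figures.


rate = A * exp(-Q / (R*T))
T = 303 + 273.15 = 576.15 K
rate = 7.5875e+11 * exp(-343e3 / (8.314 * 576.15))
rate = 6.054e-20 1/s


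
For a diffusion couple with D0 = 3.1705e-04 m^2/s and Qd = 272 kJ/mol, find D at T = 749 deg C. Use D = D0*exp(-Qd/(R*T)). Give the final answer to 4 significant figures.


D = D0 * exp(-Qd / (R*T))
T = 1022.15 K
D = 3.1705e-04 * exp(-272e3 / (8.314 * 1022.15))
D = 3.987e-18 m^2/s


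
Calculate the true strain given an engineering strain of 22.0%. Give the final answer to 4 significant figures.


epsilon_true = ln(1 + epsilon_eng)
epsilon_true = ln(1 + 0.22)
epsilon_true = 0.1989


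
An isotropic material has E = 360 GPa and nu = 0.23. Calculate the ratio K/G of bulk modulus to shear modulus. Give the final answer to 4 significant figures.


G = E / (2*(1+nu))
G = 360 / (2*(1+0.23)) = 146.341 GPa
K = E / (3*(1-2*nu))
K = 360 / (3*(1-2*0.23)) = 222.222 GPa
K/G = 222.222 / 146.341 = 1.519


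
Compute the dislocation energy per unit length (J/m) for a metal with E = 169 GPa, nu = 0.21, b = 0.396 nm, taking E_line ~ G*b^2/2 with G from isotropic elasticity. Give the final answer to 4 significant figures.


Step 1: G = E / (2*(1+nu))
G = 169 / (2*(1+0.21)) = 69.8347 GPa = 6.98347e+10 Pa
Step 2: E_line = G*b^2/2
b = 0.396 nm = 3.96e-10 m
E_line = 0.5 * 6.98347e+10 * (3.96e-10)^2 = 5.476e-09 J/m


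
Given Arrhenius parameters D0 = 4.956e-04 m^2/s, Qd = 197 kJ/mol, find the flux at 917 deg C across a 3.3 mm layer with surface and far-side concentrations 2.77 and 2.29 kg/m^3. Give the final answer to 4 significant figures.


Step 1: D = D0 * exp(-Qd/(R*T))
T = 917 + 273.15 = 1190.15 K
D = 4.956e-04 * exp(-197e3 / (8.314 * 1190.15)) = 1.11857e-12 m^2/s
Step 2: J = D * (C1 - C2) / dx
J = 1.11857e-12 * (2.77 - 2.29) / 3.3e-03
J = 1.627e-10 kg/(m^2*s)


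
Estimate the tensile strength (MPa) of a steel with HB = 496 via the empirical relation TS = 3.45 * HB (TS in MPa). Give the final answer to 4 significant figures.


TS (MPa) = 3.45 * HB
TS = 3.45 * 496
TS = 1711 MPa


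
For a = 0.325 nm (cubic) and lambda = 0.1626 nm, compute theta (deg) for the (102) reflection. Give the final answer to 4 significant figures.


d = a / sqrt(h^2+k^2+l^2)
d = 0.325 / sqrt(5) = 0.145344 nm
lambda = 2*d*sin(theta)  =>  sin(theta) = lambda / (2*d)
sin(theta) = 0.1626 / (2 * 0.145344) = 0.559361
theta = 34.01 deg


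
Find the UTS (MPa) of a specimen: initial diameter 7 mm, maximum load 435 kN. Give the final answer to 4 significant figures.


A0 = pi*(d/2)^2 = pi*(7/2)^2 = 38.4845 mm^2
UTS = F_max / A0 = 435*1000 / 38.4845
UTS = 11300 MPa


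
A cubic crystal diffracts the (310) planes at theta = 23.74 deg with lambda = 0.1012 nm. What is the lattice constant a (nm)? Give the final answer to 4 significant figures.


d = lambda / (2*sin(theta))
d = 0.1012 / (2*sin(23.74 deg))
d = 0.125687 nm
a = d * sqrt(h^2+k^2+l^2) = 0.125687 * sqrt(10)
a = 0.3975 nm


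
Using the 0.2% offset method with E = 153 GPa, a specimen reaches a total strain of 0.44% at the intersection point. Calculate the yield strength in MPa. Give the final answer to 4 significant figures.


Offset strain = 0.002
Elastic strain at yield = total_strain - offset = 4.4e-03 - 0.002 = 2.4e-03
sigma_y = E * elastic_strain = 153000 * 2.4e-03
sigma_y = 367.2 MPa


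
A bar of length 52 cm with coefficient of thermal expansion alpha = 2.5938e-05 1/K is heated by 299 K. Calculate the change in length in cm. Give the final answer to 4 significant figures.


dL = L0 * alpha * dT
dL = 52 * 2.5938e-05 * 299
dL = 0.4033 cm


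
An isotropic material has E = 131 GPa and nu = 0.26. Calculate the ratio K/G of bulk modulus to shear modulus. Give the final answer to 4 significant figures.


G = E / (2*(1+nu))
G = 131 / (2*(1+0.26)) = 51.9841 GPa
K = E / (3*(1-2*nu))
K = 131 / (3*(1-2*0.26)) = 90.9722 GPa
K/G = 90.9722 / 51.9841 = 1.75


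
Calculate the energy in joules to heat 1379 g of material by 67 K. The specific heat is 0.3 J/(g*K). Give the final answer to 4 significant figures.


Q = m * cp * dT
Q = 1379 * 0.3 * 67
Q = 27720 J


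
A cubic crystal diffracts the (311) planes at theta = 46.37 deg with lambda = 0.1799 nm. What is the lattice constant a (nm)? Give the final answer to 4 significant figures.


d = lambda / (2*sin(theta))
d = 0.1799 / (2*sin(46.37 deg))
d = 0.124273 nm
a = d * sqrt(h^2+k^2+l^2) = 0.124273 * sqrt(11)
a = 0.4122 nm


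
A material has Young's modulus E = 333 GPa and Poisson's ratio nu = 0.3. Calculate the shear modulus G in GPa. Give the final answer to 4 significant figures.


G = E / (2*(1+nu))
G = 333 / (2*(1+0.3))
G = 128.1 GPa


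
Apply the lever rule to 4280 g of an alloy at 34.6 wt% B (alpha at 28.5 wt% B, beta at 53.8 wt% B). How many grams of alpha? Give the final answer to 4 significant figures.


f_alpha = (C_beta - C0) / (C_beta - C_alpha)
f_alpha = (53.8 - 34.6) / (53.8 - 28.5) = 0.758893
m_alpha = f_alpha * m_total = 0.758893 * 4280 = 3248 g


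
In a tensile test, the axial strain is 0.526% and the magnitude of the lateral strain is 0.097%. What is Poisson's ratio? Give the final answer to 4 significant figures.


nu = -epsilon_lat / epsilon_axial
Lateral strain is contraction (negative), so using magnitudes:
nu = 0.097 / 0.526
nu = 0.1844


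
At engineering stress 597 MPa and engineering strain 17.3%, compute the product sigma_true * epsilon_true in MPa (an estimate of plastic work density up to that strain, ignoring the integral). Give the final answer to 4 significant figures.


sigma_true = sigma_eng * (1 + epsilon_eng)
sigma_true = 597 * (1 + 0.173) = 700.281 MPa
epsilon_true = ln(1 + epsilon_eng)
epsilon_true = ln(1 + 0.173) = 0.159565
sigma_true * epsilon_true = 700.281 * 0.159565 = 111.7 MPa


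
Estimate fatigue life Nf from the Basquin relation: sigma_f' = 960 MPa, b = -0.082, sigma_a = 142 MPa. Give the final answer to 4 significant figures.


sigma_a = sigma_f' * (2*Nf)^b
2*Nf = (sigma_a / sigma_f')^(1/b)
2*Nf = (142 / 960)^(1/-0.082)
2*Nf = 1.32356e+10
Nf = 6.618e+09 cycles


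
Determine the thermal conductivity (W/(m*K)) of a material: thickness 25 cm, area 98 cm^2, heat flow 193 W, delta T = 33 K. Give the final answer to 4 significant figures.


k = Q*L / (A*dT)
L = 0.25 m, A = 9.8e-03 m^2
k = 193 * 0.25 / (9.8e-03 * 33)
k = 149.2 W/(m*K)


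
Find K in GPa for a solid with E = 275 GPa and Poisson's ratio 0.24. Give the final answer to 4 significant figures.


K = E / (3*(1-2*nu))
K = 275 / (3*(1-2*0.24))
K = 176.3 GPa


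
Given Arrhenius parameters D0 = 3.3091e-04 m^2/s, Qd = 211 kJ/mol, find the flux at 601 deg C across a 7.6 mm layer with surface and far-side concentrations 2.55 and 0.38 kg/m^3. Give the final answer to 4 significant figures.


Step 1: D = D0 * exp(-Qd/(R*T))
T = 601 + 273.15 = 874.15 K
D = 3.3091e-04 * exp(-211e3 / (8.314 * 874.15)) = 8.14697e-17 m^2/s
Step 2: J = D * (C1 - C2) / dx
J = 8.14697e-17 * (2.55 - 0.38) / 7.6e-03
J = 2.326e-14 kg/(m^2*s)


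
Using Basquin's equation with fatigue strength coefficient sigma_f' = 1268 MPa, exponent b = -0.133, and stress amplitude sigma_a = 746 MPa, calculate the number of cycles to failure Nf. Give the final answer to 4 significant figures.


sigma_a = sigma_f' * (2*Nf)^b
2*Nf = (sigma_a / sigma_f')^(1/b)
2*Nf = (746 / 1268)^(1/-0.133)
2*Nf = 53.9739
Nf = 26.99 cycles


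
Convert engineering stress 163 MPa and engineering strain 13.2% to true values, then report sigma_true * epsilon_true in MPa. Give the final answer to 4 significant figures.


sigma_true = sigma_eng * (1 + epsilon_eng)
sigma_true = 163 * (1 + 0.132) = 184.516 MPa
epsilon_true = ln(1 + epsilon_eng)
epsilon_true = ln(1 + 0.132) = 0.123986
sigma_true * epsilon_true = 184.516 * 0.123986 = 22.88 MPa


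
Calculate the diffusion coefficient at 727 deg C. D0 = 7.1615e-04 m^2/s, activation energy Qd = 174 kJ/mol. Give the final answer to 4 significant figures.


D = D0 * exp(-Qd / (R*T))
T = 1000.15 K
D = 7.1615e-04 * exp(-174e3 / (8.314 * 1000.15))
D = 5.851e-13 m^2/s


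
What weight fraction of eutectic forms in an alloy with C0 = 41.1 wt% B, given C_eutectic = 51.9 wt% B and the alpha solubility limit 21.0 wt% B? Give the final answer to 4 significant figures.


f_primary = (C_e - C0) / (C_e - C_alpha_max)
f_primary = (51.9 - 41.1) / (51.9 - 21.0)
f_primary = 0.349515
f_eutectic = 1 - 0.349515 = 0.6505


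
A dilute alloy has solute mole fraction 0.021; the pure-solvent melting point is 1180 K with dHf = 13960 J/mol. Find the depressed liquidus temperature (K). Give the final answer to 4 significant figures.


dT = R*Tm^2*x / dHf
dT = 8.314 * 1180^2 * 0.021 / 13960
dT = 17.4144 K
T_new = 1180 - 17.4144 = 1163 K


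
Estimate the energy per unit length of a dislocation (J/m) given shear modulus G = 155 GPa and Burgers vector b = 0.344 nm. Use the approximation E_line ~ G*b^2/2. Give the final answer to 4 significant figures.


E = G*b^2/2
b = 0.344 nm = 3.44e-10 m
G = 155 GPa = 1.55e+11 Pa
E = 0.5 * 1.55e+11 * (3.44e-10)^2
E = 9.171e-09 J/m


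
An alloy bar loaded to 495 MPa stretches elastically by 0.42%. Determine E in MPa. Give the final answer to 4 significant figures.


E = sigma / epsilon
epsilon = 0.42% = 4.2e-03
E = 495 / 4.2e-03
E = 117900 MPa


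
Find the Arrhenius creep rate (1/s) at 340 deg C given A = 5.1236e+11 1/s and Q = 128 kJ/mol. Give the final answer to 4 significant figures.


rate = A * exp(-Q / (R*T))
T = 340 + 273.15 = 613.15 K
rate = 5.1236e+11 * exp(-128e3 / (8.314 * 613.15))
rate = 6.379 1/s


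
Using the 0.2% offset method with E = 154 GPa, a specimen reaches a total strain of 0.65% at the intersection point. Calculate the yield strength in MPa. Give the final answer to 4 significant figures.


Offset strain = 0.002
Elastic strain at yield = total_strain - offset = 6.5e-03 - 0.002 = 4.5e-03
sigma_y = E * elastic_strain = 154000 * 4.5e-03
sigma_y = 693 MPa


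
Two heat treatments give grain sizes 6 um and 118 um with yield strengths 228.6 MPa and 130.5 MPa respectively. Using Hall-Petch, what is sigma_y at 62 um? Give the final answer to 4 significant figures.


sigma_y = sigma0 + k / sqrt(d)
1/sqrt(d1) = 1/sqrt(6e-06) = 408.248;  1/sqrt(d2) = 92.0575
k = (sigma1 - sigma2) / (1/sqrt(d1) - 1/sqrt(d2)) = (228.6 - 130.5) / (408.248 - 92.0575) = 0.310256 MPa*m^0.5
sigma0 = sigma1 - k/sqrt(d1) = 228.6 - 0.310256*408.248 = 101.939 MPa
sigma_y(d3) = 101.939 + 0.310256 / sqrt(6.2e-05) = 141.3 MPa


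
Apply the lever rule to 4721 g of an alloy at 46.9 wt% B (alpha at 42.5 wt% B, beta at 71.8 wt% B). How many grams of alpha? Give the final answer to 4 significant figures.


f_alpha = (C_beta - C0) / (C_beta - C_alpha)
f_alpha = (71.8 - 46.9) / (71.8 - 42.5) = 0.849829
m_alpha = f_alpha * m_total = 0.849829 * 4721 = 4012 g


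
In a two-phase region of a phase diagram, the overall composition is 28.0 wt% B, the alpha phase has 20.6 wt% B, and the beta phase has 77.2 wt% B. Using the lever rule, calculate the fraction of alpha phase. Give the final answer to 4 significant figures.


f_alpha = (C_beta - C0) / (C_beta - C_alpha)
f_alpha = (77.2 - 28.0) / (77.2 - 20.6)
f_alpha = 0.8693


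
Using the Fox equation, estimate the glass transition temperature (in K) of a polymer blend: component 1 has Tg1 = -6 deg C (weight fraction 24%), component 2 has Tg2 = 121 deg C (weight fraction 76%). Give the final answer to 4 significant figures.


1/Tg = w1/Tg1 + w2/Tg2 (in Kelvin)
Tg1 = 267.15 K, Tg2 = 394.15 K
1/Tg = 0.24/267.15 + 0.76/394.15
Tg = 353.8 K


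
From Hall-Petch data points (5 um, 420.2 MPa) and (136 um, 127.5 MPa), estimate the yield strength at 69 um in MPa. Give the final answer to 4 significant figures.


sigma_y = sigma0 + k / sqrt(d)
1/sqrt(d1) = 1/sqrt(5e-06) = 447.214;  1/sqrt(d2) = 85.7493
k = (sigma1 - sigma2) / (1/sqrt(d1) - 1/sqrt(d2)) = (420.2 - 127.5) / (447.214 - 85.7493) = 0.809762 MPa*m^0.5
sigma0 = sigma1 - k/sqrt(d1) = 420.2 - 0.809762*447.214 = 58.0635 MPa
sigma_y(d3) = 58.0635 + 0.809762 / sqrt(6.9e-05) = 155.5 MPa


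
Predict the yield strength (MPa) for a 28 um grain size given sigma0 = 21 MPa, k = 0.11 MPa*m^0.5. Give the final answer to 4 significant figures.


sigma_y = sigma0 + k / sqrt(d)
d = 28 um = 2.8e-05 m
sigma_y = 21 + 0.11 / sqrt(2.8e-05)
sigma_y = 41.79 MPa


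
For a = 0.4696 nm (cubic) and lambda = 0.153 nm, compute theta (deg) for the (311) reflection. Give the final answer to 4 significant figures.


d = a / sqrt(h^2+k^2+l^2)
d = 0.4696 / sqrt(11) = 0.14159 nm
lambda = 2*d*sin(theta)  =>  sin(theta) = lambda / (2*d)
sin(theta) = 0.153 / (2 * 0.14159) = 0.540293
theta = 32.7 deg


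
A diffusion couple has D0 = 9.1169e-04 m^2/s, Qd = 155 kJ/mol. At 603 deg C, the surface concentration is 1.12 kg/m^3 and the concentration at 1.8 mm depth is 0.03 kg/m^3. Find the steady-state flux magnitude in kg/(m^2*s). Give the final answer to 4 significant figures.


Step 1: D = D0 * exp(-Qd/(R*T))
T = 603 + 273.15 = 876.15 K
D = 9.1169e-04 * exp(-155e3 / (8.314 * 876.15)) = 5.23197e-13 m^2/s
Step 2: J = D * (C1 - C2) / dx
J = 5.23197e-13 * (1.12 - 0.03) / 1.8e-03
J = 3.168e-10 kg/(m^2*s)


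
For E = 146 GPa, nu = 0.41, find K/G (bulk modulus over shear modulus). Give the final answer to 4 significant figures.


G = E / (2*(1+nu))
G = 146 / (2*(1+0.41)) = 51.773 GPa
K = E / (3*(1-2*nu))
K = 146 / (3*(1-2*0.41)) = 270.37 GPa
K/G = 270.37 / 51.773 = 5.222


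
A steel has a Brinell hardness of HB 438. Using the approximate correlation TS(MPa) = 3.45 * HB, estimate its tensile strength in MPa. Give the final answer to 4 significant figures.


TS (MPa) = 3.45 * HB
TS = 3.45 * 438
TS = 1511 MPa


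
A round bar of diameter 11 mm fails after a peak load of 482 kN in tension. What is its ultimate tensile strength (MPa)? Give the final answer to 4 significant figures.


A0 = pi*(d/2)^2 = pi*(11/2)^2 = 95.0332 mm^2
UTS = F_max / A0 = 482*1000 / 95.0332
UTS = 5072 MPa


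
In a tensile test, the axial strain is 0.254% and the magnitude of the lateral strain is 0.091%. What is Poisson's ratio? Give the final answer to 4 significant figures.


nu = -epsilon_lat / epsilon_axial
Lateral strain is contraction (negative), so using magnitudes:
nu = 0.091 / 0.254
nu = 0.3583


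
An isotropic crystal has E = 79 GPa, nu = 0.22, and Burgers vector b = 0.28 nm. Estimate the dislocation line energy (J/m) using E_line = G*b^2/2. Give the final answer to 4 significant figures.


Step 1: G = E / (2*(1+nu))
G = 79 / (2*(1+0.22)) = 32.377 GPa = 3.2377e+10 Pa
Step 2: E_line = G*b^2/2
b = 0.28 nm = 2.8e-10 m
E_line = 0.5 * 3.2377e+10 * (2.8e-10)^2 = 1.269e-09 J/m


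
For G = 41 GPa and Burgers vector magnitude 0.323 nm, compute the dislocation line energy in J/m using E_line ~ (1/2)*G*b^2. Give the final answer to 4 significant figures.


E = G*b^2/2
b = 0.323 nm = 3.23e-10 m
G = 41 GPa = 4.1e+10 Pa
E = 0.5 * 4.1e+10 * (3.23e-10)^2
E = 2.139e-09 J/m


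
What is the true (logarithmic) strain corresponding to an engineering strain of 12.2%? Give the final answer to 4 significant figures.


epsilon_true = ln(1 + epsilon_eng)
epsilon_true = ln(1 + 0.122)
epsilon_true = 0.1151


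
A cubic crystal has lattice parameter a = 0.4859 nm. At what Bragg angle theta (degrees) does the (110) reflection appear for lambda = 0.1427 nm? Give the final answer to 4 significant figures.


d = a / sqrt(h^2+k^2+l^2)
d = 0.4859 / sqrt(2) = 0.343583 nm
lambda = 2*d*sin(theta)  =>  sin(theta) = lambda / (2*d)
sin(theta) = 0.1427 / (2 * 0.343583) = 0.207664
theta = 11.99 deg


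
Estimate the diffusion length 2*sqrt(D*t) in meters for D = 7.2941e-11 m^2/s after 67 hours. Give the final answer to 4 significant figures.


t = 67 hr = 241200 s
Diffusion length = 2*sqrt(D*t)
= 2*sqrt(7.2941e-11 * 241200)
= 8.389e-03 m


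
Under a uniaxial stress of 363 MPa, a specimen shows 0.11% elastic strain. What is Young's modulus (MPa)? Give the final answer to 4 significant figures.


E = sigma / epsilon
epsilon = 0.11% = 1.1e-03
E = 363 / 1.1e-03
E = 330000 MPa


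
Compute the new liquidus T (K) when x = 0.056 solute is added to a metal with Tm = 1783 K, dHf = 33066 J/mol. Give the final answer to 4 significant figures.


dT = R*Tm^2*x / dHf
dT = 8.314 * 1783^2 * 0.056 / 33066
dT = 44.763 K
T_new = 1783 - 44.763 = 1738 K


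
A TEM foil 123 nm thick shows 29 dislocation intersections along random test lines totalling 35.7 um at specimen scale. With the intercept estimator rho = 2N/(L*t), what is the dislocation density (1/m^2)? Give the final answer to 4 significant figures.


rho = 2N / (L * t)
L = 35.7 um = 3.57e-05 m, t = 123 nm = 1.23e-07 m
rho = 2 * 29 / (3.57e-05 * 1.23e-07)
rho = 1.321e+13 1/m^2


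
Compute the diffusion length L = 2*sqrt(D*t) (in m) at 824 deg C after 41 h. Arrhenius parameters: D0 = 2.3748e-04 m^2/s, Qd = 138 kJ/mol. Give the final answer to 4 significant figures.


Step 1: D = D0 * exp(-Qd/(R*T))
T = 1097.15 K
D = 2.3748e-04 * exp(-138e3 / (8.314 * 1097.15)) = 6.38696e-11 m^2/s
Step 2: L = 2*sqrt(D*t)
t = 41 h = 147600 s
L = 2*sqrt(6.38696e-11 * 147600) = 6.141e-03 m


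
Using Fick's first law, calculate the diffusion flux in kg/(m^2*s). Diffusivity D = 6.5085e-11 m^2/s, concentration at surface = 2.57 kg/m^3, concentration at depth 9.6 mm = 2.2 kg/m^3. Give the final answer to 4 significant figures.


J = -D * (dC/dx) = D * (C1 - C2) / dx
J = 6.5085e-11 * (2.57 - 2.2) / 9.6e-03
J = 2.508e-09 kg/(m^2*s)


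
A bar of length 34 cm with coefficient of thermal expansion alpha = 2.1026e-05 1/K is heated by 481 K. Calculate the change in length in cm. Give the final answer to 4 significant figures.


dL = L0 * alpha * dT
dL = 34 * 2.1026e-05 * 481
dL = 0.3439 cm


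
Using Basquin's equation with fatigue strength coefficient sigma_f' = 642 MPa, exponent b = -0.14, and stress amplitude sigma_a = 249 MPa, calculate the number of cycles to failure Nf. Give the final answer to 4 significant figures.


sigma_a = sigma_f' * (2*Nf)^b
2*Nf = (sigma_a / sigma_f')^(1/b)
2*Nf = (249 / 642)^(1/-0.14)
2*Nf = 867.185
Nf = 433.6 cycles


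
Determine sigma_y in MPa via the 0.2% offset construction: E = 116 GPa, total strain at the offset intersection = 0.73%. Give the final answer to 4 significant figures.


Offset strain = 0.002
Elastic strain at yield = total_strain - offset = 7.3e-03 - 0.002 = 5.3e-03
sigma_y = E * elastic_strain = 116000 * 5.3e-03
sigma_y = 614.8 MPa


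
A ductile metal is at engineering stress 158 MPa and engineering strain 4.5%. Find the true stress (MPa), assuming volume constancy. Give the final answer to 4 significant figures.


sigma_true = sigma_eng * (1 + epsilon_eng)
sigma_true = 158 * (1 + 0.045)
sigma_true = 165.1 MPa


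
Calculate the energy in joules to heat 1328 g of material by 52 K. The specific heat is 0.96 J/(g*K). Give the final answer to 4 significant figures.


Q = m * cp * dT
Q = 1328 * 0.96 * 52
Q = 66290 J


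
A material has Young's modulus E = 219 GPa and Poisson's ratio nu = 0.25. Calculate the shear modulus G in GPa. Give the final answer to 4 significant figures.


G = E / (2*(1+nu))
G = 219 / (2*(1+0.25))
G = 87.6 GPa


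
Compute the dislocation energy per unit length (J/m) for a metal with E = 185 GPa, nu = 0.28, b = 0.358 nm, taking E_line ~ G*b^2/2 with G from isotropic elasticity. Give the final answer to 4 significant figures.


Step 1: G = E / (2*(1+nu))
G = 185 / (2*(1+0.28)) = 72.2656 GPa = 7.22656e+10 Pa
Step 2: E_line = G*b^2/2
b = 0.358 nm = 3.58e-10 m
E_line = 0.5 * 7.22656e+10 * (3.58e-10)^2 = 4.631e-09 J/m


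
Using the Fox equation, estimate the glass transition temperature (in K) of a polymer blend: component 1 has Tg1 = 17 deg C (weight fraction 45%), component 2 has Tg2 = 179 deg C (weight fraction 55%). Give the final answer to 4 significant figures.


1/Tg = w1/Tg1 + w2/Tg2 (in Kelvin)
Tg1 = 290.15 K, Tg2 = 452.15 K
1/Tg = 0.45/290.15 + 0.55/452.15
Tg = 361.4 K


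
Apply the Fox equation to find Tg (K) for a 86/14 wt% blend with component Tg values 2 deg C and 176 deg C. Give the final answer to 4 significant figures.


1/Tg = w1/Tg1 + w2/Tg2 (in Kelvin)
Tg1 = 275.15 K, Tg2 = 449.15 K
1/Tg = 0.86/275.15 + 0.14/449.15
Tg = 290.9 K


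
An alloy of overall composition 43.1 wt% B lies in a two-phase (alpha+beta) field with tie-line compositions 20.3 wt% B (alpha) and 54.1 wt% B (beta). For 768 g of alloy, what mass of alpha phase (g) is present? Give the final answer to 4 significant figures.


f_alpha = (C_beta - C0) / (C_beta - C_alpha)
f_alpha = (54.1 - 43.1) / (54.1 - 20.3) = 0.325444
m_alpha = f_alpha * m_total = 0.325444 * 768 = 249.9 g


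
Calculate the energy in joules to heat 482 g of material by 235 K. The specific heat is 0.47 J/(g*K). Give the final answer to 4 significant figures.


Q = m * cp * dT
Q = 482 * 0.47 * 235
Q = 53240 J


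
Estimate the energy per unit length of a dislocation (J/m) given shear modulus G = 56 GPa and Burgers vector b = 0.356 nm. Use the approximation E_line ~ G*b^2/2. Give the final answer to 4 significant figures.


E = G*b^2/2
b = 0.356 nm = 3.56e-10 m
G = 56 GPa = 5.6e+10 Pa
E = 0.5 * 5.6e+10 * (3.56e-10)^2
E = 3.549e-09 J/m


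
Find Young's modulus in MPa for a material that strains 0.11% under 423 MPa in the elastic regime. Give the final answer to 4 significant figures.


E = sigma / epsilon
epsilon = 0.11% = 1.1e-03
E = 423 / 1.1e-03
E = 384500 MPa


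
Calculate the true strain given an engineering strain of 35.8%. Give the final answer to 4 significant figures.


epsilon_true = ln(1 + epsilon_eng)
epsilon_true = ln(1 + 0.358)
epsilon_true = 0.306


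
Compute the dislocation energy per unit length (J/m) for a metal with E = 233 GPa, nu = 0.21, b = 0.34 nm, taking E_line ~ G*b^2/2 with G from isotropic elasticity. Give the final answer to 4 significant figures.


Step 1: G = E / (2*(1+nu))
G = 233 / (2*(1+0.21)) = 96.281 GPa = 9.6281e+10 Pa
Step 2: E_line = G*b^2/2
b = 0.34 nm = 3.4e-10 m
E_line = 0.5 * 9.6281e+10 * (3.4e-10)^2 = 5.565e-09 J/m


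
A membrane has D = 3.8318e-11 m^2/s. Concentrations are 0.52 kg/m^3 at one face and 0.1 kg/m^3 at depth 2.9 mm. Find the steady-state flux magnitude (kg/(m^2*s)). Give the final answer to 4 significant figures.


J = -D * (dC/dx) = D * (C1 - C2) / dx
J = 3.8318e-11 * (0.52 - 0.1) / 2.9e-03
J = 5.55e-09 kg/(m^2*s)


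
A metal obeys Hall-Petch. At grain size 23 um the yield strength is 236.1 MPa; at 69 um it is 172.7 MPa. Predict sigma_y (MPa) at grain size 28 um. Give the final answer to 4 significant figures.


sigma_y = sigma0 + k / sqrt(d)
1/sqrt(d1) = 1/sqrt(2.3e-05) = 208.514;  1/sqrt(d2) = 120.386
k = (sigma1 - sigma2) / (1/sqrt(d1) - 1/sqrt(d2)) = (236.1 - 172.7) / (208.514 - 120.386) = 0.719404 MPa*m^0.5
sigma0 = sigma1 - k/sqrt(d1) = 236.1 - 0.719404*208.514 = 86.094 MPa
sigma_y(d3) = 86.094 + 0.719404 / sqrt(2.8e-05) = 222 MPa


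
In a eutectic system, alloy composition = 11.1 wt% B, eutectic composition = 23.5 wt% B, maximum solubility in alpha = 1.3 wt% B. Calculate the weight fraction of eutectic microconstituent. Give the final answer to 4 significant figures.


f_primary = (C_e - C0) / (C_e - C_alpha_max)
f_primary = (23.5 - 11.1) / (23.5 - 1.3)
f_primary = 0.558559
f_eutectic = 1 - 0.558559 = 0.4414


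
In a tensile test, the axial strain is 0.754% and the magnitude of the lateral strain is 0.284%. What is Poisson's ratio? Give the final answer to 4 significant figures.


nu = -epsilon_lat / epsilon_axial
Lateral strain is contraction (negative), so using magnitudes:
nu = 0.284 / 0.754
nu = 0.3767


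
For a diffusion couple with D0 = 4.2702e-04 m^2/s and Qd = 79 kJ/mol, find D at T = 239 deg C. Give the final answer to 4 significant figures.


D = D0 * exp(-Qd / (R*T))
T = 512.15 K
D = 4.2702e-04 * exp(-79e3 / (8.314 * 512.15))
D = 3.74e-12 m^2/s


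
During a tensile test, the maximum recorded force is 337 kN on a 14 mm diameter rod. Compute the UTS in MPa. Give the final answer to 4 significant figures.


A0 = pi*(d/2)^2 = pi*(14/2)^2 = 153.938 mm^2
UTS = F_max / A0 = 337*1000 / 153.938
UTS = 2189 MPa


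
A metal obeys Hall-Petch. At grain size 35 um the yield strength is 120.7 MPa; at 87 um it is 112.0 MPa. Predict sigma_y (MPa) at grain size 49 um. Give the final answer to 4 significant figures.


sigma_y = sigma0 + k / sqrt(d)
1/sqrt(d1) = 1/sqrt(3.5e-05) = 169.031;  1/sqrt(d2) = 107.211
k = (sigma1 - sigma2) / (1/sqrt(d1) - 1/sqrt(d2)) = (120.7 - 112.0) / (169.031 - 107.211) = 0.140732 MPa*m^0.5
sigma0 = sigma1 - k/sqrt(d1) = 120.7 - 0.140732*169.031 = 96.9119 MPa
sigma_y(d3) = 96.9119 + 0.140732 / sqrt(4.9e-05) = 117 MPa


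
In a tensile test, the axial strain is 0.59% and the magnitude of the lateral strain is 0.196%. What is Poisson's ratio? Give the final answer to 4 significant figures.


nu = -epsilon_lat / epsilon_axial
Lateral strain is contraction (negative), so using magnitudes:
nu = 0.196 / 0.59
nu = 0.3322


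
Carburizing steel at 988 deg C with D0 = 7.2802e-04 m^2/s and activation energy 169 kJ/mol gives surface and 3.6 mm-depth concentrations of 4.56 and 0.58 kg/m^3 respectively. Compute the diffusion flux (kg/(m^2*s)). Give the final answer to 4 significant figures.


Step 1: D = D0 * exp(-Qd/(R*T))
T = 988 + 273.15 = 1261.15 K
D = 7.2802e-04 * exp(-169e3 / (8.314 * 1261.15)) = 7.28122e-11 m^2/s
Step 2: J = D * (C1 - C2) / dx
J = 7.28122e-11 * (4.56 - 0.58) / 3.6e-03
J = 8.05e-08 kg/(m^2*s)


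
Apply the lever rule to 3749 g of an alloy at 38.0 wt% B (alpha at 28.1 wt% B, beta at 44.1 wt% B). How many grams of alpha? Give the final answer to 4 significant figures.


f_alpha = (C_beta - C0) / (C_beta - C_alpha)
f_alpha = (44.1 - 38.0) / (44.1 - 28.1) = 0.38125
m_alpha = f_alpha * m_total = 0.38125 * 3749 = 1429 g


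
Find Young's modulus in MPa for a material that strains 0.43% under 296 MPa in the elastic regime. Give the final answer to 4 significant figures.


E = sigma / epsilon
epsilon = 0.43% = 4.3e-03
E = 296 / 4.3e-03
E = 68840 MPa


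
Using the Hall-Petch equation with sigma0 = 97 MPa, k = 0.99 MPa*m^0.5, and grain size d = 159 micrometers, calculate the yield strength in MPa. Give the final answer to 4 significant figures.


sigma_y = sigma0 + k / sqrt(d)
d = 159 um = 1.59e-04 m
sigma_y = 97 + 0.99 / sqrt(1.59e-04)
sigma_y = 175.5 MPa


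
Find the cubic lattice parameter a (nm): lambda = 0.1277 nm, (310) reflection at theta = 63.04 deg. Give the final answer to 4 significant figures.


d = lambda / (2*sin(theta))
d = 0.1277 / (2*sin(63.04 deg))
d = 0.0716351 nm
a = d * sqrt(h^2+k^2+l^2) = 0.0716351 * sqrt(10)
a = 0.2265 nm


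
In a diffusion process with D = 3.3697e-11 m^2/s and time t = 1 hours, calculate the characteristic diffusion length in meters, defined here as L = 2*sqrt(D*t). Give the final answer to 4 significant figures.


t = 1 hr = 3600 s
Diffusion length = 2*sqrt(D*t)
= 2*sqrt(3.3697e-11 * 3600)
= 6.966e-04 m


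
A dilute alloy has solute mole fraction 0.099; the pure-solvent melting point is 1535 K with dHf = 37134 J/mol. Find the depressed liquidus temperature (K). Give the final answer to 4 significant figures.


dT = R*Tm^2*x / dHf
dT = 8.314 * 1535^2 * 0.099 / 37134
dT = 52.2264 K
T_new = 1535 - 52.2264 = 1483 K


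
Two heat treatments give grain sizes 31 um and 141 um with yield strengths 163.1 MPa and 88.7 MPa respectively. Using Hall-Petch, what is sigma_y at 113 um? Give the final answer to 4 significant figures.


sigma_y = sigma0 + k / sqrt(d)
1/sqrt(d1) = 1/sqrt(3.1e-05) = 179.605;  1/sqrt(d2) = 84.2152
k = (sigma1 - sigma2) / (1/sqrt(d1) - 1/sqrt(d2)) = (163.1 - 88.7) / (179.605 - 84.2152) = 0.779955 MPa*m^0.5
sigma0 = sigma1 - k/sqrt(d1) = 163.1 - 0.779955*179.605 = 23.0159 MPa
sigma_y(d3) = 23.0159 + 0.779955 / sqrt(1.13e-04) = 96.39 MPa


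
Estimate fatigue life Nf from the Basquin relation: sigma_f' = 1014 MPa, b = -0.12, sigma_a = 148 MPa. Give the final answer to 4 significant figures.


sigma_a = sigma_f' * (2*Nf)^b
2*Nf = (sigma_a / sigma_f')^(1/b)
2*Nf = (148 / 1014)^(1/-0.12)
2*Nf = 9.22151e+06
Nf = 4.611e+06 cycles


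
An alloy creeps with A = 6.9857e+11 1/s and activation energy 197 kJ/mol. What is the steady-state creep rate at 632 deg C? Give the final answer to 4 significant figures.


rate = A * exp(-Q / (R*T))
T = 632 + 273.15 = 905.15 K
rate = 6.9857e+11 * exp(-197e3 / (8.314 * 905.15))
rate = 2.987 1/s


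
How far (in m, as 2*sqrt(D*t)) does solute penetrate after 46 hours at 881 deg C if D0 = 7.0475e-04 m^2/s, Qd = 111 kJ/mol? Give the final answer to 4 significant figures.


Step 1: D = D0 * exp(-Qd/(R*T))
T = 1154.15 K
D = 7.0475e-04 * exp(-111e3 / (8.314 * 1154.15)) = 6.6712e-09 m^2/s
Step 2: L = 2*sqrt(D*t)
t = 46 h = 165600 s
L = 2*sqrt(6.6712e-09 * 165600) = 0.06648 m


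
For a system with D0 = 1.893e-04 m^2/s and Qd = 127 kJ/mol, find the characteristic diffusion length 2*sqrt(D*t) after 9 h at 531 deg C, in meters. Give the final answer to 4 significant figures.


Step 1: D = D0 * exp(-Qd/(R*T))
T = 804.15 K
D = 1.893e-04 * exp(-127e3 / (8.314 * 804.15)) = 1.06512e-12 m^2/s
Step 2: L = 2*sqrt(D*t)
t = 9 h = 32400 s
L = 2*sqrt(1.06512e-12 * 32400) = 3.715e-04 m


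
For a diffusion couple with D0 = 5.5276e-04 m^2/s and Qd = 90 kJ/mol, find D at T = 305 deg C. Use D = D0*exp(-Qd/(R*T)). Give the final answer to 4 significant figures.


D = D0 * exp(-Qd / (R*T))
T = 578.15 K
D = 5.5276e-04 * exp(-90e3 / (8.314 * 578.15))
D = 4.083e-12 m^2/s


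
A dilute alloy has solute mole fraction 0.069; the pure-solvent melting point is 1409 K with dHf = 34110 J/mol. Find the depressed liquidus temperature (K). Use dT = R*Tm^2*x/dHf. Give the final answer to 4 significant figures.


dT = R*Tm^2*x / dHf
dT = 8.314 * 1409^2 * 0.069 / 34110
dT = 33.3887 K
T_new = 1409 - 33.3887 = 1376 K


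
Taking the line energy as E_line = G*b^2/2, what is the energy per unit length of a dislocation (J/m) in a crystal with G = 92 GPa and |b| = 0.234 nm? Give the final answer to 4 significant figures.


E = G*b^2/2
b = 0.234 nm = 2.34e-10 m
G = 92 GPa = 9.2e+10 Pa
E = 0.5 * 9.2e+10 * (2.34e-10)^2
E = 2.519e-09 J/m


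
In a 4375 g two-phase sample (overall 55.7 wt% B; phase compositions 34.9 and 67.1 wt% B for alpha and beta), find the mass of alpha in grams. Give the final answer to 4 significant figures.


f_alpha = (C_beta - C0) / (C_beta - C_alpha)
f_alpha = (67.1 - 55.7) / (67.1 - 34.9) = 0.354037
m_alpha = f_alpha * m_total = 0.354037 * 4375 = 1549 g


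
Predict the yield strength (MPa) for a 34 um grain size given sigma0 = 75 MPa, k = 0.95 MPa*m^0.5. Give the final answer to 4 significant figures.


sigma_y = sigma0 + k / sqrt(d)
d = 34 um = 3.4e-05 m
sigma_y = 75 + 0.95 / sqrt(3.4e-05)
sigma_y = 237.9 MPa


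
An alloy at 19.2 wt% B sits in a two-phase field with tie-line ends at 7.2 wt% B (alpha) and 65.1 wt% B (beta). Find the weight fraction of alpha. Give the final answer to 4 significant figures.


f_alpha = (C_beta - C0) / (C_beta - C_alpha)
f_alpha = (65.1 - 19.2) / (65.1 - 7.2)
f_alpha = 0.7927


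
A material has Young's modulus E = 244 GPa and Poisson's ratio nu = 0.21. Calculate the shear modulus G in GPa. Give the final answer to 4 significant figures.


G = E / (2*(1+nu))
G = 244 / (2*(1+0.21))
G = 100.8 GPa


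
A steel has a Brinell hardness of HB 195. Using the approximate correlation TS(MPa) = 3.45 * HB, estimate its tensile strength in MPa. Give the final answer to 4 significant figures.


TS (MPa) = 3.45 * HB
TS = 3.45 * 195
TS = 672.8 MPa


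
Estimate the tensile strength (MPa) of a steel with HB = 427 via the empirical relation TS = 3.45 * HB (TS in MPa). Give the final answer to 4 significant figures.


TS (MPa) = 3.45 * HB
TS = 3.45 * 427
TS = 1473 MPa


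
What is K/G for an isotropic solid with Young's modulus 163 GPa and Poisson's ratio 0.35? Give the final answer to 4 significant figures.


G = E / (2*(1+nu))
G = 163 / (2*(1+0.35)) = 60.3704 GPa
K = E / (3*(1-2*nu))
K = 163 / (3*(1-2*0.35)) = 181.111 GPa
K/G = 181.111 / 60.3704 = 3


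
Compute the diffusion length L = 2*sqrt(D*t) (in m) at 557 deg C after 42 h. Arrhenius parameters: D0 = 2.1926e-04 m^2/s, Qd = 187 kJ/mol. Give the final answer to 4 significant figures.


Step 1: D = D0 * exp(-Qd/(R*T))
T = 830.15 K
D = 2.1926e-04 * exp(-187e3 / (8.314 * 830.15)) = 3.75088e-16 m^2/s
Step 2: L = 2*sqrt(D*t)
t = 42 h = 151200 s
L = 2*sqrt(3.75088e-16 * 151200) = 1.506e-05 m


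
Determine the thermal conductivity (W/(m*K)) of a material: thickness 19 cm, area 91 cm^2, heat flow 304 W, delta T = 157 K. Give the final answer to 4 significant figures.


k = Q*L / (A*dT)
L = 0.19 m, A = 9.1e-03 m^2
k = 304 * 0.19 / (9.1e-03 * 157)
k = 40.43 W/(m*K)


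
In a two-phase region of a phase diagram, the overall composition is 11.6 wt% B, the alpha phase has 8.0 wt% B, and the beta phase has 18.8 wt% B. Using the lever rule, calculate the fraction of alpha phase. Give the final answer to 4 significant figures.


f_alpha = (C_beta - C0) / (C_beta - C_alpha)
f_alpha = (18.8 - 11.6) / (18.8 - 8.0)
f_alpha = 0.6667


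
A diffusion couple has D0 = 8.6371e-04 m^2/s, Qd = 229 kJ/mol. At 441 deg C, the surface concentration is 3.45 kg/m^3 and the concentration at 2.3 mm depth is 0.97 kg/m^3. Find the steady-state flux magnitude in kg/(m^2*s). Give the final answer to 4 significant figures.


Step 1: D = D0 * exp(-Qd/(R*T))
T = 441 + 273.15 = 714.15 K
D = 8.6371e-04 * exp(-229e3 / (8.314 * 714.15)) = 1.53516e-20 m^2/s
Step 2: J = D * (C1 - C2) / dx
J = 1.53516e-20 * (3.45 - 0.97) / 2.3e-03
J = 1.655e-17 kg/(m^2*s)


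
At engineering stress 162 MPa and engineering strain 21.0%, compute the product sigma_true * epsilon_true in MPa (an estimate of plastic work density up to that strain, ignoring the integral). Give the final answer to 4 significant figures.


sigma_true = sigma_eng * (1 + epsilon_eng)
sigma_true = 162 * (1 + 0.21) = 196.02 MPa
epsilon_true = ln(1 + epsilon_eng)
epsilon_true = ln(1 + 0.21) = 0.19062
sigma_true * epsilon_true = 196.02 * 0.19062 = 37.37 MPa


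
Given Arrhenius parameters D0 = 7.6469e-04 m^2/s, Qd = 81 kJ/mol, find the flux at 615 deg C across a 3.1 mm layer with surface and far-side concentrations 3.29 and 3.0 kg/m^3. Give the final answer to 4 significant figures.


Step 1: D = D0 * exp(-Qd/(R*T))
T = 615 + 273.15 = 888.15 K
D = 7.6469e-04 * exp(-81e3 / (8.314 * 888.15)) = 1.31665e-08 m^2/s
Step 2: J = D * (C1 - C2) / dx
J = 1.31665e-08 * (3.29 - 3.0) / 3.1e-03
J = 1.232e-06 kg/(m^2*s)


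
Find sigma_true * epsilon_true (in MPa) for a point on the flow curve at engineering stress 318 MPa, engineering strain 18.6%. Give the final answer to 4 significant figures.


sigma_true = sigma_eng * (1 + epsilon_eng)
sigma_true = 318 * (1 + 0.186) = 377.148 MPa
epsilon_true = ln(1 + epsilon_eng)
epsilon_true = ln(1 + 0.186) = 0.170586
sigma_true * epsilon_true = 377.148 * 0.170586 = 64.34 MPa


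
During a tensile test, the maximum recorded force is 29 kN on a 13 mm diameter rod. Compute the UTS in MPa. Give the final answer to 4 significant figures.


A0 = pi*(d/2)^2 = pi*(13/2)^2 = 132.732 mm^2
UTS = F_max / A0 = 29*1000 / 132.732
UTS = 218.5 MPa


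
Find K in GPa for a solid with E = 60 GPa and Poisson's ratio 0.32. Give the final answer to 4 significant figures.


K = E / (3*(1-2*nu))
K = 60 / (3*(1-2*0.32))
K = 55.56 GPa


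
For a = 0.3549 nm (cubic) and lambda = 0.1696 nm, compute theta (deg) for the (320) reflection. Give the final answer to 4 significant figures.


d = a / sqrt(h^2+k^2+l^2)
d = 0.3549 / sqrt(13) = 0.0984315 nm
lambda = 2*d*sin(theta)  =>  sin(theta) = lambda / (2*d)
sin(theta) = 0.1696 / (2 * 0.0984315) = 0.861512
theta = 59.49 deg


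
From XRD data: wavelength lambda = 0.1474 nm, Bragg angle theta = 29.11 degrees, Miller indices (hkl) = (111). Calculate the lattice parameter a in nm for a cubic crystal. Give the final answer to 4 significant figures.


d = lambda / (2*sin(theta))
d = 0.1474 / (2*sin(29.11 deg))
d = 0.151494 nm
a = d * sqrt(h^2+k^2+l^2) = 0.151494 * sqrt(3)
a = 0.2624 nm


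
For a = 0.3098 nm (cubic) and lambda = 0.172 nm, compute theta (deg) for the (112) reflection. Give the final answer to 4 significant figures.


d = a / sqrt(h^2+k^2+l^2)
d = 0.3098 / sqrt(6) = 0.126475 nm
lambda = 2*d*sin(theta)  =>  sin(theta) = lambda / (2*d)
sin(theta) = 0.172 / (2 * 0.126475) = 0.679975
theta = 42.84 deg


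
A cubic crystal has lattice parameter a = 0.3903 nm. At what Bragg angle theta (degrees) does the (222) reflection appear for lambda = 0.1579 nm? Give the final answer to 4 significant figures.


d = a / sqrt(h^2+k^2+l^2)
d = 0.3903 / sqrt(12) = 0.11267 nm
lambda = 2*d*sin(theta)  =>  sin(theta) = lambda / (2*d)
sin(theta) = 0.1579 / (2 * 0.11267) = 0.70072
theta = 44.48 deg


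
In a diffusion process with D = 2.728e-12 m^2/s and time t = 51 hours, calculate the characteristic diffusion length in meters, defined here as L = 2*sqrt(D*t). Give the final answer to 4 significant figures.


t = 51 hr = 183600 s
Diffusion length = 2*sqrt(D*t)
= 2*sqrt(2.728e-12 * 183600)
= 1.415e-03 m


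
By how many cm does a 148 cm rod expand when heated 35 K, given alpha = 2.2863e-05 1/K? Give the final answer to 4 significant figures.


dL = L0 * alpha * dT
dL = 148 * 2.2863e-05 * 35
dL = 0.1184 cm


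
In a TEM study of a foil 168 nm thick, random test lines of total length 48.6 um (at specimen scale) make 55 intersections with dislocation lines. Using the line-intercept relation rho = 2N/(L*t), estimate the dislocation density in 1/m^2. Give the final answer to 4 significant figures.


rho = 2N / (L * t)
L = 48.6 um = 4.86e-05 m, t = 168 nm = 1.68e-07 m
rho = 2 * 55 / (4.86e-05 * 1.68e-07)
rho = 1.347e+13 1/m^2
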